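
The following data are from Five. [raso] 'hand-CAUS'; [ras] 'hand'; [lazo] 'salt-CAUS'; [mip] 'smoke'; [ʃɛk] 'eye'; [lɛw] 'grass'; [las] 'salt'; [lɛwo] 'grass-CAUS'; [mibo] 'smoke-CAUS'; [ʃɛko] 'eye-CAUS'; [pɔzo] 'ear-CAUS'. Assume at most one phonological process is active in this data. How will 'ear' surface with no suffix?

The stem for 'salt' ends in [s] in [las] but [z] in [lazo].
The stem 'hand' ([ras], [raso]) shows [s] unchanged in both environments, so [s] cannot be basic with [z] derived before the CAUS suffix.
So /z/ is underlying, and a rule of word-final obstruent devoicing — voiced obstruents become voiceless word-finally — gives [s].
The one attested form of 'ear', [pɔzo], shows underlying /pɔz/. Applying the same rule word-finally gives [pɔs].

[pɔs]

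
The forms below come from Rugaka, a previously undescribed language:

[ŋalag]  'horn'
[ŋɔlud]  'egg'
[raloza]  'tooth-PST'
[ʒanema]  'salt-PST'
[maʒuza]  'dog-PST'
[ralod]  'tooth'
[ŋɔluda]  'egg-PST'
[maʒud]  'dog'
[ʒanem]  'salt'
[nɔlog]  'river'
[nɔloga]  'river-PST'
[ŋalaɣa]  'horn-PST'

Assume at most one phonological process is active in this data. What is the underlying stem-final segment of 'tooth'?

'tooth' shows [d] ~ [z] at the end of the stem ([ralod] vs [raloza]).
But 'egg' keeps [d] in both environments ([ŋɔlud], [ŋɔluda]), so there is no rule changing /d/ to [z] before the PST suffix.
The underlying segment must be /z/; voiced fricatives become stops word-finally, yielding [d] there.

/z/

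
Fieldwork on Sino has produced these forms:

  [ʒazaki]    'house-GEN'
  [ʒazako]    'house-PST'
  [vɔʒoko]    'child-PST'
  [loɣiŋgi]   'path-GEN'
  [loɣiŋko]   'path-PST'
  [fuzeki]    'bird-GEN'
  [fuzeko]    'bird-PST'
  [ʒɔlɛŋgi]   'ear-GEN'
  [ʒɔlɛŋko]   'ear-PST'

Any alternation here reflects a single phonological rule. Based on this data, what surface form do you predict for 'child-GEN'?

[vɔʒoki]

The GEN morpheme has two allomorphs, [-gi] and [-ki].
The PST suffix, which begins with [k], is invariant after every stem; so [k] is not altered by any rule here.
The GEN suffix is therefore /-gi/ underlyingly, with post-vocalic devoicing: voiced stops become voiceless after a vowel.
After 'child', which ends in a vowel, the suffix surfaces as [-ki], giving [vɔʒoki].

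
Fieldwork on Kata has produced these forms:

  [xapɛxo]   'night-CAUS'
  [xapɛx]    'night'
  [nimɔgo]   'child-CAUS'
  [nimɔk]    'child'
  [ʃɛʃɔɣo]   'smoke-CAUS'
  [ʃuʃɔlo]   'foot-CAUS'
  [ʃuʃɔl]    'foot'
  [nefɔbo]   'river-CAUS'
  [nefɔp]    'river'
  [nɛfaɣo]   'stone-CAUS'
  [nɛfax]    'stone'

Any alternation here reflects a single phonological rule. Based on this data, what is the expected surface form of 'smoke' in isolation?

[ʃɛʃɔx]

In [nɛfaɣo] and [nɛfax] the final segment of 'stone' alternates: [ɣ] ~ [x].
But 'night' keeps [x] in both environments ([xapɛxo], [xapɛx]), so there is no rule changing /x/ to [ɣ] before the CAUS suffix.
Therefore /ɣ/ is basic and [x] is derived by word-final obstruent devoicing (voiced obstruents become voiceless word-finally).
From [ʃɛʃɔɣo] the stem 'smoke' is /ʃɛʃɔɣ/; word-finally this yields [ʃɛʃɔx].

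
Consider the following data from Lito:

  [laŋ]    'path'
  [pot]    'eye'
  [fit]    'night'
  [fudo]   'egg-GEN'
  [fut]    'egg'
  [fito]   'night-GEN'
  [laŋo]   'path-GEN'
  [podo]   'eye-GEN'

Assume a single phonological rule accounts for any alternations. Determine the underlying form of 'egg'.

'egg' shows [d] ~ [t] at the end of the stem ([fudo] vs [fut]).
Compare 'night', with invariant [t] in [fito] and [fit]: an analysis with underlying /t/ and a rule producing [d] before the GEN suffix would wrongly predict alternation here too.
The underlying segment must be /d/; voiced obstruents become voiceless word-finally, yielding [t] there.

/fud/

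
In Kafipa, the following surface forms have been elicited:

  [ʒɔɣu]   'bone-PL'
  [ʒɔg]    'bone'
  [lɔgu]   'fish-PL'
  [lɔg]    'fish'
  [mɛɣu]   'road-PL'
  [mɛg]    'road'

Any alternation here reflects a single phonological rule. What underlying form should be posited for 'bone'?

/ʒɔɣ/

The root 'bone' surfaces as [ʒɔɣu] and [ʒɔg], with a stem-final [ɣ] ~ [g] alternation.
But 'fish' keeps [g] in both environments ([lɔgu], [lɔg]), so there is no rule changing /g/ to [ɣ] before the PL suffix.
The alternation reflects word-final hardening: voiced fricatives become stops word-finally. /ɣ/ is underlying.
So 'bone' = /ʒɔɣ/.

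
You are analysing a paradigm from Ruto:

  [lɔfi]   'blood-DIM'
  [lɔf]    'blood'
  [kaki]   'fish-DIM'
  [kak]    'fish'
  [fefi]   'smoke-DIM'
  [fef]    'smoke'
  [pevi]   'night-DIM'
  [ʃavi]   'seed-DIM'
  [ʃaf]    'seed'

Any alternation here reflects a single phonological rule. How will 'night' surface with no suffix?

In [ʃavi] and [ʃaf] the final segment of 'seed' alternates: [v] ~ [f].
If /f/ were underlying and a rule turned it into [v] before the DIM suffix, 'blood' would also alternate; but it has [f] in both [lɔfi] and [lɔf].
So /v/ is underlying, and a rule of word-final obstruent devoicing — voiced obstruents become voiceless word-finally — gives [f].
From [pevi] the stem 'night' is /pev/; word-finally this yields [pef].

[pef]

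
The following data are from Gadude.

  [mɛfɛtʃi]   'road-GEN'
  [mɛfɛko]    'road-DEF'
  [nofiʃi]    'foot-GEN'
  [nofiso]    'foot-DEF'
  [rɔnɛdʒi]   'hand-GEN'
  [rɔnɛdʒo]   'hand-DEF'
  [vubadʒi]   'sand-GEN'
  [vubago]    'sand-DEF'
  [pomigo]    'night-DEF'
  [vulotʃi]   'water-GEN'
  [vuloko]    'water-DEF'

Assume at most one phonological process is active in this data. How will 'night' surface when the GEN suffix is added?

In [vubadʒi] and [vubago] the final segment of 'sand' alternates: [dʒ] ~ [g].
Compare 'hand', with invariant [dʒ] in [rɔnɛdʒi] and [rɔnɛdʒo]: an analysis with underlying /dʒ/ and a rule producing [g] before the DEF suffix would wrongly predict alternation here too.
Therefore /g/ is basic and [dʒ] is derived by palatalization before a front vowel (/k/, /g/ and /s/ become palato-alveolar [tʃ], [dʒ] and [ʃ] before a front vowel).
The one attested form of 'night', [pomigo], shows underlying /pomig/. Applying the same rule before a front vowel gives [pomidʒi].

[pomidʒi]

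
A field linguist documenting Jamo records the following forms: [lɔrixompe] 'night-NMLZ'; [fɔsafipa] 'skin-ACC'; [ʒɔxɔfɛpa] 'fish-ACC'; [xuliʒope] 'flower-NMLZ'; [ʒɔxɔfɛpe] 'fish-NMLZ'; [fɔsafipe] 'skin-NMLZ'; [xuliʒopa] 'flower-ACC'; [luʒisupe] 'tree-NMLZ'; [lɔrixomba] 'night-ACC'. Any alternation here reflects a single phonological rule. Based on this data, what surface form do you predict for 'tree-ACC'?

The ACC suffix surfaces as [-ba] and [-pa], depending on the final segment of the stem.
By contrast the NMLZ suffix keeps its initial [p] throughout — that segment must be underlying.
The ACC suffix is therefore /-ba/ underlyingly, with post-vocalic devoicing: voiced stops become voiceless after a vowel.
After 'tree', which ends in a vowel, the suffix surfaces as [-pa], giving [luʒisupa].

[luʒisupa]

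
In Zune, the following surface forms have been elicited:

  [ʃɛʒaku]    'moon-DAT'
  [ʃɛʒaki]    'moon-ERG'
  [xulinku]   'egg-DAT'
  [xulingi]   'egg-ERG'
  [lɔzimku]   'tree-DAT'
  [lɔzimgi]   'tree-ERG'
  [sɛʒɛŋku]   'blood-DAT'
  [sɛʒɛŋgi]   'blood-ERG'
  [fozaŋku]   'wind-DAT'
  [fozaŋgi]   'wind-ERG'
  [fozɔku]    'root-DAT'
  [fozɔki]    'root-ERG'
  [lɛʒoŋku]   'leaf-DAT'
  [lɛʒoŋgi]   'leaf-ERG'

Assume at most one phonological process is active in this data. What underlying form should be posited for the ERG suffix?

/-gi/

The ERG suffix surfaces as [-gi] and [-ki], depending on the final segment of the stem.
The DAT suffix, which begins with [k], is invariant after every stem; so [k] is not altered by any rule here.
The ERG suffix is therefore /-gi/ underlyingly, with post-vocalic devoicing: voiced stops become voiceless after a vowel.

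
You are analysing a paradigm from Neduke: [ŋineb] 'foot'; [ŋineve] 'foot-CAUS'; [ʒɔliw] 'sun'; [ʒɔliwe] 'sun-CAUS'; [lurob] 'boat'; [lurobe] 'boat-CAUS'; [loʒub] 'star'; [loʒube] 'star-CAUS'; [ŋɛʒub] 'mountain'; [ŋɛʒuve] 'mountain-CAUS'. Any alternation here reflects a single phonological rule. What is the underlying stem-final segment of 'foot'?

/v/

'foot' shows [b] ~ [v] at the end of the stem ([ŋineb] vs [ŋineve]).
Compare 'star', with invariant [b] in [loʒub] and [loʒube]: an analysis with underlying /b/ and a rule producing [v] before the CAUS suffix would wrongly predict alternation here too.
So /v/ is underlying, and a rule of word-final hardening — voiced fricatives become stops word-finally — gives [b].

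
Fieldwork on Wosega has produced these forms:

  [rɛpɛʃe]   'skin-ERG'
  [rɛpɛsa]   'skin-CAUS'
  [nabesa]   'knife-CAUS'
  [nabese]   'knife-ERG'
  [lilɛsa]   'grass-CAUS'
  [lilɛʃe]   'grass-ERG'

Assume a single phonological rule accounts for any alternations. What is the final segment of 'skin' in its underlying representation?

The root 'skin' surfaces as [rɛpɛʃe] and [rɛpɛsa], with a stem-final [ʃ] ~ [s] alternation.
If /s/ were underlying and a rule turned it into [ʃ] before the ERG suffix, 'knife' would also alternate; but it has [s] in both [nabese] and [nabesa].
So /ʃ/ is underlying, and a rule of depalatalization — palato-alveolar /ʃ/ becomes [s] when no front vowel follows — gives [s].

/ʃ/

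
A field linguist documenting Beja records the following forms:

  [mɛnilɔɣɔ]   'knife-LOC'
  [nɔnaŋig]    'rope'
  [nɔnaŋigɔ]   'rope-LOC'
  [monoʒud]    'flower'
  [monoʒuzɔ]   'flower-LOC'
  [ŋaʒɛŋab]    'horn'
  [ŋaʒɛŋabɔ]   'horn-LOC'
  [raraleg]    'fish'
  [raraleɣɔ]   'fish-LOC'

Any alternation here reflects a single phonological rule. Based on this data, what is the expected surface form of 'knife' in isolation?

The root 'fish' surfaces as [raraleg] and [raraleɣɔ], with a stem-final [g] ~ [ɣ] alternation.
But 'rope' keeps [g] in both environments ([nɔnaŋig], [nɔnaŋigɔ]), so there is no rule changing /g/ to [ɣ] before the LOC suffix.
The underlying segment must be /ɣ/; voiced fricatives become stops word-finally, yielding [g] there.
From [mɛnilɔɣɔ] the stem 'knife' is /mɛnilɔɣ/; word-finally this yields [mɛnilɔg].

[mɛnilɔg]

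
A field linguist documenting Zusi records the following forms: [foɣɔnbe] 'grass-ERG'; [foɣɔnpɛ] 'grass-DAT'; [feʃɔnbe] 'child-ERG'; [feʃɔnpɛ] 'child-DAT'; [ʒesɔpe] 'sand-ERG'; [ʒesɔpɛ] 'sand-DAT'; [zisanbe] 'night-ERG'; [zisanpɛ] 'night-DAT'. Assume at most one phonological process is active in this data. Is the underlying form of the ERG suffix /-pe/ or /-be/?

The ERG suffix surfaces as [-be] and [-pe], depending on the final segment of the stem.
By contrast the DAT suffix keeps its initial [p] throughout — that segment must be underlying.
The ERG suffix is therefore /-be/ underlyingly, with post-vocalic devoicing: voiced stops become voiceless after a vowel.

/-be/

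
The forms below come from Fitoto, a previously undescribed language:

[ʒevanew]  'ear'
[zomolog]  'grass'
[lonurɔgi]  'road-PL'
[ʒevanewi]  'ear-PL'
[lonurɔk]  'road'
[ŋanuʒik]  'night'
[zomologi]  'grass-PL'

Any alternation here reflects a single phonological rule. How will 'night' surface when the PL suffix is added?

[ŋanuʒigi]

'road' shows [k] ~ [g] at the end of the stem ([lonurɔk] vs [lonurɔgi]).
But 'grass' keeps [g] in both environments ([zomolog], [zomologi]), so there is no rule changing /g/ to [k] in isolation.
So /k/ is underlying, and a rule of intervocalic voicing — voiceless stops become voiced between vowels — gives [g].
The one attested form of 'night', [ŋanuʒik], shows underlying /ŋanuʒik/. Applying the same rule between vowels gives [ŋanuʒigi].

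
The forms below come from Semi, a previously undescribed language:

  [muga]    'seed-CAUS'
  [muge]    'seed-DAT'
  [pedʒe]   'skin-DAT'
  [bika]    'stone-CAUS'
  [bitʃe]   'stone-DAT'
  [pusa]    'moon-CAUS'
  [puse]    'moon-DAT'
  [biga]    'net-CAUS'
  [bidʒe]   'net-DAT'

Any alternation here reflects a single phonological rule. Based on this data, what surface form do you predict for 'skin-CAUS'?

[pega]

'net' shows [g] ~ [dʒ] at the end of the stem ([biga] vs [bidʒe]).
But 'seed' keeps [g] in both environments ([muga], [muge]), so there is no rule changing /g/ to [dʒ] before the DAT suffix.
Therefore /dʒ/ is basic and [g] is derived by depalatalization (palato-alveolar /tʃ/ and /dʒ/ become [k] and [g] when no front vowel follows).
The one attested form of 'skin', [pedʒe], shows underlying /pedʒ/. Applying the same rule when no front vowel follows gives [pega].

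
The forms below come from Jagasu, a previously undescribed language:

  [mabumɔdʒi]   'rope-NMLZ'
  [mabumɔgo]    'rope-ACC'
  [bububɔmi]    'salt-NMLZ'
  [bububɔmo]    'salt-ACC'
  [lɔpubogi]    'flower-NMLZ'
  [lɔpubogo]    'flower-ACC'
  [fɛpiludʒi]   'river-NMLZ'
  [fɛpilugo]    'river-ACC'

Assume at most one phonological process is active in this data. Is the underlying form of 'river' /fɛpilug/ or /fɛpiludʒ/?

/fɛpiludʒ/

The stem for 'river' ends in [dʒ] in [fɛpiludʒi] but [g] in [fɛpilugo].
Compare 'flower', with invariant [g] in [lɔpubogi] and [lɔpubogo]: an analysis with underlying /g/ and a rule producing [dʒ] before the NMLZ suffix would wrongly predict alternation here too.
Therefore /dʒ/ is basic and [g] is derived by depalatalization (palato-alveolar /dʒ/ becomes [g] when no front vowel follows).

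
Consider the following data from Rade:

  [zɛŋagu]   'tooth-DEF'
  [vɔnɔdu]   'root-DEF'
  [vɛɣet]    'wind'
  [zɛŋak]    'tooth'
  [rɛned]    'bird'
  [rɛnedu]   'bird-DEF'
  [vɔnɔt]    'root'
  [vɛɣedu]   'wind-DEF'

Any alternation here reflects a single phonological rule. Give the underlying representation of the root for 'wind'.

/vɛɣet/

In [vɛɣedu] and [vɛɣet] the final segment of 'wind' alternates: [d] ~ [t].
Compare 'bird', with invariant [d] in [rɛnedu] and [rɛned]: an analysis with underlying /d/ and a rule producing [t] in isolation would wrongly predict alternation here too.
The alternation reflects intervocalic voicing: voiceless stops become voiced between vowels. /t/ is underlying.
Hence 'wind' is /vɛɣet/ underlyingly.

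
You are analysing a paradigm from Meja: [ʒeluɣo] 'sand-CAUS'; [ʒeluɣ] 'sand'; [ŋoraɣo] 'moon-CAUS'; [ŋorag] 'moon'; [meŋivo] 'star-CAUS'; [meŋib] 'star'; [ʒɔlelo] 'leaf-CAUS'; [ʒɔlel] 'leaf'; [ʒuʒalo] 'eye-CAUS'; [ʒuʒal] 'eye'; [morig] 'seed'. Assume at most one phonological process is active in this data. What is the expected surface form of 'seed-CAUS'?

[moriɣo]

'moon' shows [ɣ] ~ [g] at the end of the stem ([ŋoraɣo] vs [ŋorag]).
Compare 'sand', with invariant [ɣ] in [ʒeluɣo] and [ʒeluɣ]: an analysis with underlying /ɣ/ and a rule producing [g] in isolation would wrongly predict alternation here too.
The alternation reflects intervocalic spirantization: voiced stops become fricatives between vowels. /g/ is underlying.
From [morig] the stem 'seed' is /morig/; between vowels this yields [moriɣo].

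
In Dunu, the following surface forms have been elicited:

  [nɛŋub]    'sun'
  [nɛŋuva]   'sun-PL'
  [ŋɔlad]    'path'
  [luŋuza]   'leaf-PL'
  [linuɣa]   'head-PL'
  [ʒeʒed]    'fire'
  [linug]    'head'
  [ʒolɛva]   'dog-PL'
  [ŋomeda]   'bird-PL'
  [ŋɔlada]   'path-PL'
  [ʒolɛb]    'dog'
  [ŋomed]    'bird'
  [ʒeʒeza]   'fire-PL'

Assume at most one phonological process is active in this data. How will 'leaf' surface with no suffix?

[luŋud]

In [ʒeʒeza] and [ʒeʒed] the final segment of 'fire' alternates: [z] ~ [d].
The stem 'bird' ([ŋomeda], [ŋomed]) shows [d] unchanged in both environments, so [d] cannot be basic with [z] derived before the PL suffix.
Therefore /z/ is basic and [d] is derived by word-final hardening (voiced fricatives become stops word-finally).
The one attested form of 'leaf', [luŋuza], shows underlying /luŋuz/. Applying the same rule word-finally gives [luŋud].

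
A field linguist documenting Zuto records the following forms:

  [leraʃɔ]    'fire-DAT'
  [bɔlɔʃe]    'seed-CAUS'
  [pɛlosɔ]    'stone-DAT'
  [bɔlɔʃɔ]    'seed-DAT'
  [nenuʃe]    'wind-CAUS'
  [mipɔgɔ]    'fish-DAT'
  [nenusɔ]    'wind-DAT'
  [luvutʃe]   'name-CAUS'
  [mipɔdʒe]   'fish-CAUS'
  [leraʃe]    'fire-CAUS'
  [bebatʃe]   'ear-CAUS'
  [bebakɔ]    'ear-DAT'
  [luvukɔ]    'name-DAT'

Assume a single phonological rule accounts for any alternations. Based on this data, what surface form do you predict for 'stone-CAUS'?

The stem for 'wind' ends in [ʃ] in [nenuʃe] but [s] in [nenusɔ].
The stem 'fire' ([leraʃe], [leraʃɔ]) shows [ʃ] unchanged in both environments, so [ʃ] cannot be basic with [s] derived before the DAT suffix.
The underlying segment must be /s/; /k/, /g/ and /s/ become palato-alveolar [tʃ], [dʒ] and [ʃ] before a front vowel, yielding [ʃ] there.
The one attested form of 'stone', [pɛlosɔ], shows underlying /pɛlos/. Applying the same rule before a front vowel gives [pɛloʃe].

[pɛloʃe]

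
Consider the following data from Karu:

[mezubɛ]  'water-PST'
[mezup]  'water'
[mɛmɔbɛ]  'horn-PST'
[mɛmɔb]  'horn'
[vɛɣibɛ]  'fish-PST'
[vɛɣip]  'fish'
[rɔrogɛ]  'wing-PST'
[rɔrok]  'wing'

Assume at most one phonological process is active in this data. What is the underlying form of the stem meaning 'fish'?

/vɛɣip/

'fish' shows [b] ~ [p] at the end of the stem ([vɛɣibɛ] vs [vɛɣip]).
Compare 'horn', with invariant [b] in [mɛmɔbɛ] and [mɛmɔb]: an analysis with underlying /b/ and a rule producing [p] in isolation would wrongly predict alternation here too.
Therefore /p/ is basic and [b] is derived by intervocalic voicing (voiceless stops become voiced between vowels).
Hence 'fish' is /vɛɣip/ underlyingly.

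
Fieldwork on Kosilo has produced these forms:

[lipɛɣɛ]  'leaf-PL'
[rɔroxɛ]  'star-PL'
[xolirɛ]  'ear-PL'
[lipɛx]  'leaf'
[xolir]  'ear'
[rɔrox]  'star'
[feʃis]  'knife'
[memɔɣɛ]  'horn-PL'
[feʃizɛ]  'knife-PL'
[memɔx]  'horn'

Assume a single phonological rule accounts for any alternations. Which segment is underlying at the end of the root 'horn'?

/ɣ/

The root 'horn' surfaces as [memɔx] and [memɔɣɛ], with a stem-final [x] ~ [ɣ] alternation.
If /x/ were underlying and a rule turned it into [ɣ] before the PL suffix, 'star' would also alternate; but it has [x] in both [rɔrox] and [rɔroxɛ].
Therefore /ɣ/ is basic and [x] is derived by word-final obstruent devoicing (voiced obstruents become voiceless word-finally).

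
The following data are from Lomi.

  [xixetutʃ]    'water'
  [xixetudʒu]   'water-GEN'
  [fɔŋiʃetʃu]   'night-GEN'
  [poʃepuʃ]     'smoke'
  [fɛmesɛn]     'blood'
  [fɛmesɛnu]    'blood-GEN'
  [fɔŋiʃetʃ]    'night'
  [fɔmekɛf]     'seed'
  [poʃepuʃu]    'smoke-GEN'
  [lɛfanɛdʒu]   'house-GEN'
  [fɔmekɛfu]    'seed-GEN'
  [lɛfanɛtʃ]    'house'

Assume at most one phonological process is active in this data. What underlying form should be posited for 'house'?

/lɛfanɛdʒ/

'house' shows [dʒ] ~ [tʃ] at the end of the stem ([lɛfanɛdʒu] vs [lɛfanɛtʃ]).
If /tʃ/ were underlying and a rule turned it into [dʒ] before the GEN suffix, 'night' would also alternate; but it has [tʃ] in both [fɔŋiʃetʃu] and [fɔŋiʃetʃ].
The underlying segment must be /dʒ/; voiced obstruents become voiceless word-finally, yielding [tʃ] there.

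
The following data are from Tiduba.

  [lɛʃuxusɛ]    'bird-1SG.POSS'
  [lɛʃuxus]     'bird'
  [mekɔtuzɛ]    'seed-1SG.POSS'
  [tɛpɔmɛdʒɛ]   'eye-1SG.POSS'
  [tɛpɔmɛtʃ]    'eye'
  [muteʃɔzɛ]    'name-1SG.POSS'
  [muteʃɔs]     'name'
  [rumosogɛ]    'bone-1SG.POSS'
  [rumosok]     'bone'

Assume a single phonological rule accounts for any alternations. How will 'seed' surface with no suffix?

The root 'name' surfaces as [muteʃɔzɛ] and [muteʃɔs], with a stem-final [z] ~ [s] alternation.
If /s/ were underlying and a rule turned it into [z] before the 1SG.POSS suffix, 'bird' would also alternate; but it has [s] in both [lɛʃuxusɛ] and [lɛʃuxus].
Therefore /z/ is basic and [s] is derived by word-final obstruent devoicing (voiced obstruents become voiceless word-finally).
The one attested form of 'seed', [mekɔtuzɛ], shows underlying /mekɔtuz/. Applying the same rule word-finally gives [mekɔtus].

[mekɔtus]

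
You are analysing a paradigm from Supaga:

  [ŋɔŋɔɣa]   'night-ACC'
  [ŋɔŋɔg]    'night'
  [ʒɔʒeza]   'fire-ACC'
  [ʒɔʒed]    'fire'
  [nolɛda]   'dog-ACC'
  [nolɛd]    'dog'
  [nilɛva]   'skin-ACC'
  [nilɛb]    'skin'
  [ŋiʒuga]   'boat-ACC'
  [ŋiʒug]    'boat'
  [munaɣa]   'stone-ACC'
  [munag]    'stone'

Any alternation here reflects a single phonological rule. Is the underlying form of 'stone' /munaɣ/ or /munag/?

/munaɣ/

In [munaɣa] and [munag] the final segment of 'stone' alternates: [ɣ] ~ [g].
Compare 'boat', with invariant [g] in [ŋiʒuga] and [ŋiʒug]: an analysis with underlying /g/ and a rule producing [ɣ] before the ACC suffix would wrongly predict alternation here too.
The alternation reflects word-final hardening: voiced fricatives become stops word-finally. /ɣ/ is underlying.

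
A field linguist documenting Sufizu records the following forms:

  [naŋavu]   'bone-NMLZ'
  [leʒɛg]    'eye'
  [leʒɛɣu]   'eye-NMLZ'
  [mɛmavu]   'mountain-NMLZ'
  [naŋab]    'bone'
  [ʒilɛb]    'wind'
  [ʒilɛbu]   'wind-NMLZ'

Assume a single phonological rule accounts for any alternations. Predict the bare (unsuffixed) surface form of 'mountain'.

The root 'bone' surfaces as [naŋab] and [naŋavu], with a stem-final [b] ~ [v] alternation.
The stem 'wind' ([ʒilɛb], [ʒilɛbu]) shows [b] unchanged in both environments, so [b] cannot be basic with [v] derived before the NMLZ suffix.
The alternation reflects word-final hardening: voiced fricatives become stops word-finally. /v/ is underlying.
The one attested form of 'mountain', [mɛmavu], shows underlying /mɛmav/. Applying the same rule word-finally gives [mɛmab].

[mɛmab]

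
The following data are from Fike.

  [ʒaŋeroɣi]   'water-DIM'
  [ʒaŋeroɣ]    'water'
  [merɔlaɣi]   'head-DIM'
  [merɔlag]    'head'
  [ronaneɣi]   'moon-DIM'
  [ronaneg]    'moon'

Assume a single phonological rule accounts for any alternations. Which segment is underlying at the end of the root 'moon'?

/g/

The stem for 'moon' ends in [ɣ] in [ronaneɣi] but [g] in [ronaneg].
If /ɣ/ were underlying and a rule turned it into [g] in isolation, 'water' would also alternate; but it has [ɣ] in both [ʒaŋeroɣi] and [ʒaŋeroɣ].
Therefore /g/ is basic and [ɣ] is derived by intervocalic spirantization (voiced stops become fricatives between vowels).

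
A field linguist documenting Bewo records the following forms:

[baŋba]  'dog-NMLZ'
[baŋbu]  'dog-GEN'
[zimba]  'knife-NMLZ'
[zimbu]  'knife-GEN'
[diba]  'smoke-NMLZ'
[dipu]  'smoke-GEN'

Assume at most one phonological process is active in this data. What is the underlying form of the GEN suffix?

The GEN suffix surfaces as [-bu] and [-pu], depending on the final segment of the stem.
The NMLZ suffix, which begins with [b], is invariant after every stem; so [b] is not altered by any rule here.
The GEN suffix is therefore /-pu/ underlyingly, with post-nasal voicing: voiceless stops become voiced after a nasal.

/-pu/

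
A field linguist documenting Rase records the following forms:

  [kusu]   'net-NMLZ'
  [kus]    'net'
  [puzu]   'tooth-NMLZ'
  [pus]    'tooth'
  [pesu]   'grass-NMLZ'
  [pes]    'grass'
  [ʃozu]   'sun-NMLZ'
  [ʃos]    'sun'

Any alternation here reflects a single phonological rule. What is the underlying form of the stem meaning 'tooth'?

The stem for 'tooth' ends in [z] in [puzu] but [s] in [pus].
The stem 'grass' ([pesu], [pes]) shows [s] unchanged in both environments, so [s] cannot be basic with [z] derived before the NMLZ suffix.
The underlying segment must be /z/; voiced obstruents become voiceless word-finally, yielding [s] there.

/puz/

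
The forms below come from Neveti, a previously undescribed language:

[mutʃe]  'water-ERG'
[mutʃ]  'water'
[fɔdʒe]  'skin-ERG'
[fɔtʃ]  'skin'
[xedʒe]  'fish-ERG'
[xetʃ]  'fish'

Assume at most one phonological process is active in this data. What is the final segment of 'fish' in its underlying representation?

/dʒ/

The root 'fish' surfaces as [xedʒe] and [xetʃ], with a stem-final [dʒ] ~ [tʃ] alternation.
Compare 'water', with invariant [tʃ] in [mutʃe] and [mutʃ]: an analysis with underlying /tʃ/ and a rule producing [dʒ] before the ERG suffix would wrongly predict alternation here too.
The underlying segment must be /dʒ/; voiced obstruents become voiceless word-finally, yielding [tʃ] there.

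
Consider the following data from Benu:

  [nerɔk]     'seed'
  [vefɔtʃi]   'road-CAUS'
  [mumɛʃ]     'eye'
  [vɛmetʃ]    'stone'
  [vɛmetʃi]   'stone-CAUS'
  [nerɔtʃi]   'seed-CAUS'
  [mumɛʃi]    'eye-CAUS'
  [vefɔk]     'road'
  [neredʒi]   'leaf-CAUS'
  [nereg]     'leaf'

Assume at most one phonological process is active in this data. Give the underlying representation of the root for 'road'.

/vefɔk/

The root 'road' surfaces as [vefɔk] and [vefɔtʃi], with a stem-final [k] ~ [tʃ] alternation.
But 'stone' keeps [tʃ] in both environments ([vɛmetʃ], [vɛmetʃi]), so there is no rule changing /tʃ/ to [k] in isolation.
The underlying segment must be /k/; /k/ and /g/ become palato-alveolar [tʃ] and [dʒ] before a front vowel, yielding [tʃ] there.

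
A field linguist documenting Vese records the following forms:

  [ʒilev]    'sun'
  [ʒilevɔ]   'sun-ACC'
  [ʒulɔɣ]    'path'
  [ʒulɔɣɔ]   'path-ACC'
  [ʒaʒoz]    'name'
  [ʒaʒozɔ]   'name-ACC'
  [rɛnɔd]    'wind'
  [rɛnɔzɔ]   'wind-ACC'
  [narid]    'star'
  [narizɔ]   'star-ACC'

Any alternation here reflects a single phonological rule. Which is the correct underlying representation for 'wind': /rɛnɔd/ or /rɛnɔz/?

/rɛnɔd/

The root 'wind' surfaces as [rɛnɔd] and [rɛnɔzɔ], with a stem-final [d] ~ [z] alternation.
The stem 'name' ([ʒaʒoz], [ʒaʒozɔ]) shows [z] unchanged in both environments, so [z] cannot be basic with [d] derived in isolation.
So /d/ is underlying, and a rule of intervocalic spirantization — voiced stops become fricatives between vowels — gives [z].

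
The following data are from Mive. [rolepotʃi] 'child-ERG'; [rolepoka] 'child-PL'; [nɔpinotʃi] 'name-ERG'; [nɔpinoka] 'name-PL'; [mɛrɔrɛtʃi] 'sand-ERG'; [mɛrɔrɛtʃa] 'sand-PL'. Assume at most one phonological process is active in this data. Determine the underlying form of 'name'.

In [nɔpinotʃi] and [nɔpinoka] the final segment of 'name' alternates: [tʃ] ~ [k].
Compare 'sand', with invariant [tʃ] in [mɛrɔrɛtʃi] and [mɛrɔrɛtʃa]: an analysis with underlying /tʃ/ and a rule producing [k] before the PL suffix would wrongly predict alternation here too.
Therefore /k/ is basic and [tʃ] is derived by palatalization before a front vowel (/k/ becomes palato-alveolar [tʃ] before a front vowel).
So 'name' = /nɔpinok/.

/nɔpinok/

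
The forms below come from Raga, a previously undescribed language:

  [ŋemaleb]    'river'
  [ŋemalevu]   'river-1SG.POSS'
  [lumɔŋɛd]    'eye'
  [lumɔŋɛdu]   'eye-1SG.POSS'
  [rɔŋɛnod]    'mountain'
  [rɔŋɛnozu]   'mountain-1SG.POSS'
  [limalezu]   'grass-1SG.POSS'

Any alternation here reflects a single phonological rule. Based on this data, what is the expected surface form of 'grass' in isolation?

[limaled]

The stem for 'mountain' ends in [d] in [rɔŋɛnod] but [z] in [rɔŋɛnozu].
Compare 'eye', with invariant [d] in [lumɔŋɛd] and [lumɔŋɛdu]: an analysis with underlying /d/ and a rule producing [z] before the 1SG.POSS suffix would wrongly predict alternation here too.
The underlying segment must be /z/; voiced fricatives become stops word-finally, yielding [d] there.
The one attested form of 'grass', [limalezu], shows underlying /limalez/. Applying the same rule word-finally gives [limaled].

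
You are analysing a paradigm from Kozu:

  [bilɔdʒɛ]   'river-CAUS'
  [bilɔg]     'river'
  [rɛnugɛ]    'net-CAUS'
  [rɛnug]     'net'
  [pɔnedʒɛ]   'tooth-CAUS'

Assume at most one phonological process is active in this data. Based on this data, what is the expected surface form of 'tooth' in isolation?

The root 'river' surfaces as [bilɔdʒɛ] and [bilɔg], with a stem-final [dʒ] ~ [g] alternation.
But 'net' keeps [g] in both environments ([rɛnugɛ], [rɛnug]), so there is no rule changing /g/ to [dʒ] before the CAUS suffix.
Therefore /dʒ/ is basic and [g] is derived by depalatalization (palato-alveolar /dʒ/ becomes [g] when no front vowel follows).
The one attested form of 'tooth', [pɔnedʒɛ], shows underlying /pɔnedʒ/. Applying the same rule when no front vowel follows gives [pɔneg].

[pɔneg]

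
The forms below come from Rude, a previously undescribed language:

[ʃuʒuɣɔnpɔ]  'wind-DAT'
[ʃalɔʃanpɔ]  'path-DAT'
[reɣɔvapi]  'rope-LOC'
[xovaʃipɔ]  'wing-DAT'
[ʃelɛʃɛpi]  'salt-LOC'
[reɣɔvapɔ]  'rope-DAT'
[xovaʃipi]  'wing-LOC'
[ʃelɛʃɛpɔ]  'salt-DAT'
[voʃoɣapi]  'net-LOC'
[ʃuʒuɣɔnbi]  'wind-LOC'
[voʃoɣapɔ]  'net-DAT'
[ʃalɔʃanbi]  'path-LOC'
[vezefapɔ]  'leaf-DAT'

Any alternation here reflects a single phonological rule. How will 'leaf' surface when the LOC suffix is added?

[vezefapi]

The LOC morpheme has two allomorphs, [-bi] and [-pi].
The DAT suffix, which begins with [p], is invariant after every stem; so [p] is not altered by any rule here.
The LOC suffix is therefore /-bi/ underlyingly, with post-vocalic devoicing: voiced stops become voiceless after a vowel.
After 'leaf', which ends in a vowel, the suffix surfaces as [-pi], giving [vezefapi].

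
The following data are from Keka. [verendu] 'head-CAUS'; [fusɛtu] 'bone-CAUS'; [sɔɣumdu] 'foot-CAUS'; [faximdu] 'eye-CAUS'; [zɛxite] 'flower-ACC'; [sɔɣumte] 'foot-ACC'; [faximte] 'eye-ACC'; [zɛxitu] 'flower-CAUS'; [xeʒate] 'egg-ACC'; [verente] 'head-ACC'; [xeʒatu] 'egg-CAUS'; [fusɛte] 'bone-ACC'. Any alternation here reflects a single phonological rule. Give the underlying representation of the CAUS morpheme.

The CAUS morpheme has two allomorphs, [-du] and [-tu].
By contrast the ACC suffix keeps its initial [t] throughout — that segment must be underlying.
The CAUS suffix is therefore /-du/ underlyingly, with post-vocalic devoicing: voiced stops become voiceless after a vowel.

/-du/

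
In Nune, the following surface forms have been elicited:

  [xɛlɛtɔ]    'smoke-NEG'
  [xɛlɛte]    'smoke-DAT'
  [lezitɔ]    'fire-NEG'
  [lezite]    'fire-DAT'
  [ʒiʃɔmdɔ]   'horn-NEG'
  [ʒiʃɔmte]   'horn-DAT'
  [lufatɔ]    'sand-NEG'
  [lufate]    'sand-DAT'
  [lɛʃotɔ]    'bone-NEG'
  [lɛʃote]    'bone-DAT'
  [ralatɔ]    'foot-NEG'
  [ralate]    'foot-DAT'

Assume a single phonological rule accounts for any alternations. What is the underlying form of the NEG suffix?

/-dɔ/

The NEG suffix surfaces as [-dɔ] and [-tɔ], depending on the final segment of the stem.
By contrast the DAT suffix keeps its initial [t] throughout — that segment must be underlying.
The NEG suffix is therefore /-dɔ/ underlyingly, with post-vocalic devoicing: voiced stops become voiceless after a vowel.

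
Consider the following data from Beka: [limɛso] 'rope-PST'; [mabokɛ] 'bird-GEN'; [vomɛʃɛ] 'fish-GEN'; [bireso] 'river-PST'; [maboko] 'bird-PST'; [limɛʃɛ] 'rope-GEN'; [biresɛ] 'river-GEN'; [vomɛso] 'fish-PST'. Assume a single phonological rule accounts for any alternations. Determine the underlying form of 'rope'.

/limɛʃ/

The stem for 'rope' ends in [ʃ] in [limɛʃɛ] but [s] in [limɛso].
If /s/ were underlying and a rule turned it into [ʃ] before the GEN suffix, 'river' would also alternate; but it has [s] in both [biresɛ] and [bireso].
Therefore /ʃ/ is basic and [s] is derived by depalatalization (palato-alveolar /ʃ/ becomes [s] when no front vowel follows).
The underlying form of 'rope' is therefore /limɛʃ/.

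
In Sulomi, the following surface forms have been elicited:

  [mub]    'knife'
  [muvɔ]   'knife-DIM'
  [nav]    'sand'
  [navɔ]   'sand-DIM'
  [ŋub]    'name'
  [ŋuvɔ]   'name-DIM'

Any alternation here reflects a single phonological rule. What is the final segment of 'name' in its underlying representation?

/b/

'name' shows [b] ~ [v] at the end of the stem ([ŋub] vs [ŋuvɔ]).
But 'sand' keeps [v] in both environments ([nav], [navɔ]), so there is no rule changing /v/ to [b] in isolation.
The alternation reflects intervocalic spirantization: voiced stops become fricatives between vowels. /b/ is underlying.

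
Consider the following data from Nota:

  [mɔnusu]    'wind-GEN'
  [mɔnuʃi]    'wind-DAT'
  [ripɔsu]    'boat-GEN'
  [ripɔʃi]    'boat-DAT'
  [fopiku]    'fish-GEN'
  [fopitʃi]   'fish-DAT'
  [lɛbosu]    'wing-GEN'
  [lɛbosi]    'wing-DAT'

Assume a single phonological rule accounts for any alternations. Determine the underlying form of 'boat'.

The stem for 'boat' ends in [s] in [ripɔsu] but [ʃ] in [ripɔʃi].
Compare 'wing', with invariant [s] in [lɛbosu] and [lɛbosi]: an analysis with underlying /s/ and a rule producing [ʃ] before the DAT suffix would wrongly predict alternation here too.
The alternation reflects depalatalization: palato-alveolar /tʃ/ and /ʃ/ become [k] and [s] when no front vowel follows. /ʃ/ is underlying.
So 'boat' = /ripɔʃ/.

/ripɔʃ/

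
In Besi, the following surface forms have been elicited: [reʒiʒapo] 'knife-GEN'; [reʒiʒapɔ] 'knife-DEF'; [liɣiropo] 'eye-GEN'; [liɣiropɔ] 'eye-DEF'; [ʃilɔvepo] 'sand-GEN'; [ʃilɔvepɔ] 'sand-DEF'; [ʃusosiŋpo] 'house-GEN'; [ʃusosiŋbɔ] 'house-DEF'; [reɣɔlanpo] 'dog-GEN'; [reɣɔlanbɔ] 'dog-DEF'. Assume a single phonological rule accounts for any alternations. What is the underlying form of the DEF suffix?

The DEF suffix surfaces as [-bɔ] and [-pɔ], depending on the final segment of the stem.
The GEN suffix, which begins with [p], is invariant after every stem; so [p] is not altered by any rule here.
The DEF suffix is therefore /-bɔ/ underlyingly, with post-vocalic devoicing: voiced stops become voiceless after a vowel.

/-bɔ/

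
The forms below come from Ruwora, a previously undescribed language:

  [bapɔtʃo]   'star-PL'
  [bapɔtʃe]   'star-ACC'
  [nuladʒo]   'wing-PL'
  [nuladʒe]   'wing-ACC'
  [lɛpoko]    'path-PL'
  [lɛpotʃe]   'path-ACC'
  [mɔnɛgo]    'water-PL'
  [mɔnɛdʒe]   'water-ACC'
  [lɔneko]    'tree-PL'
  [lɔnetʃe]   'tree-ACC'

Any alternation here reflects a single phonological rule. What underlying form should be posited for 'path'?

'path' shows [k] ~ [tʃ] at the end of the stem ([lɛpoko] vs [lɛpotʃe]).
The stem 'star' ([bapɔtʃo], [bapɔtʃe]) shows [tʃ] unchanged in both environments, so [tʃ] cannot be basic with [k] derived before the PL suffix.
Therefore /k/ is basic and [tʃ] is derived by palatalization before a front vowel (/k/ and /g/ become palato-alveolar [tʃ] and [dʒ] before a front vowel).

/lɛpok/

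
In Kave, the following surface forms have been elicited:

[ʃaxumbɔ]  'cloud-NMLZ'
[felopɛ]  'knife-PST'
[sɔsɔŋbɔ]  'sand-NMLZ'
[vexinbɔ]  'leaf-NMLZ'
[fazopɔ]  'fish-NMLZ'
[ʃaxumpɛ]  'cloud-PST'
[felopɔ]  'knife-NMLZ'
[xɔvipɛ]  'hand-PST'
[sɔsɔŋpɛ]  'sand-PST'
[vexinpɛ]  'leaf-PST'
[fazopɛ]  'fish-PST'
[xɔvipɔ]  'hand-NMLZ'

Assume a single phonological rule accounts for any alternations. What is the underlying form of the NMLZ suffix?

The NMLZ suffix surfaces as [-bɔ] and [-pɔ], depending on the final segment of the stem.
By contrast the PST suffix keeps its initial [p] throughout — that segment must be underlying.
So the underlying form is /-bɔ/, and voiced stops become voiceless after a vowel.

/-bɔ/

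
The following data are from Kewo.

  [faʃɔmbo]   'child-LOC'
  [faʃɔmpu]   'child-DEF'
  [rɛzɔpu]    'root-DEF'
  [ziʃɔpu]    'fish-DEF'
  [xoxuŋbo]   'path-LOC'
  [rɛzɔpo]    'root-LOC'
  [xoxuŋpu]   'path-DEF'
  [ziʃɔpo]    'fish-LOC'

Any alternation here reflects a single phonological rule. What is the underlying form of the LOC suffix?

/-bo/

The LOC morpheme has two allomorphs, [-bo] and [-po].
By contrast the DEF suffix keeps its initial [p] throughout — that segment must be underlying.
The LOC suffix is therefore /-bo/ underlyingly, with post-vocalic devoicing: voiced stops become voiceless after a vowel.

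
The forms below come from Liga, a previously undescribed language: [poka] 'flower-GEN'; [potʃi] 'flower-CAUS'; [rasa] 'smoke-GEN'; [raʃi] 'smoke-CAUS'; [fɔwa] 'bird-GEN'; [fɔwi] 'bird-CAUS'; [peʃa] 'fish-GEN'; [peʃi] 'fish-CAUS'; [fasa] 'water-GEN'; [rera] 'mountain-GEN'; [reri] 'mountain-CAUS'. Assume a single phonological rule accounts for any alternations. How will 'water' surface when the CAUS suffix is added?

In [rasa] and [raʃi] the final segment of 'smoke' alternates: [s] ~ [ʃ].
Compare 'fish', with invariant [ʃ] in [peʃa] and [peʃi]: an analysis with underlying /ʃ/ and a rule producing [s] before the GEN suffix would wrongly predict alternation here too.
Therefore /s/ is basic and [ʃ] is derived by palatalization before a front vowel (/k/ and /s/ become palato-alveolar [tʃ] and [ʃ] before a front vowel).
The one attested form of 'water', [fasa], shows underlying /fas/. Applying the same rule before a front vowel gives [faʃi].

[faʃi]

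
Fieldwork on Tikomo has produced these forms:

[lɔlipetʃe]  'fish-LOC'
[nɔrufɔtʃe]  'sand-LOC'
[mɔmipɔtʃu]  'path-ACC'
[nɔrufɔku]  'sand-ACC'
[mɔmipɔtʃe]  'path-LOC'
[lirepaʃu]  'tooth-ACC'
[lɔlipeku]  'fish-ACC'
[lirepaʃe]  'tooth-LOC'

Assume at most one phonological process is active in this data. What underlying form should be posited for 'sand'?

/nɔrufɔk/

The stem for 'sand' ends in [k] in [nɔrufɔku] but [tʃ] in [nɔrufɔtʃe].
But 'path' keeps [tʃ] in both environments ([mɔmipɔtʃu], [mɔmipɔtʃe]), so there is no rule changing /tʃ/ to [k] before the ACC suffix.
The alternation reflects palatalization before a front vowel: /k/ becomes palato-alveolar [tʃ] before a front vowel. /k/ is underlying.
So 'sand' = /nɔrufɔk/.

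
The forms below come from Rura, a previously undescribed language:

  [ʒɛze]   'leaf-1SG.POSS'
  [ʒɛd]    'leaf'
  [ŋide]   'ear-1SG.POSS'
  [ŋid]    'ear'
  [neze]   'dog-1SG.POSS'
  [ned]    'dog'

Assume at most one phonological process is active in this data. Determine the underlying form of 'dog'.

/nez/

The stem for 'dog' ends in [z] in [neze] but [d] in [ned].
The stem 'ear' ([ŋide], [ŋid]) shows [d] unchanged in both environments, so [d] cannot be basic with [z] derived before the 1SG.POSS suffix.
The alternation reflects word-final hardening: voiced fricatives become stops word-finally. /z/ is underlying.
The underlying form of 'dog' is therefore /nez/.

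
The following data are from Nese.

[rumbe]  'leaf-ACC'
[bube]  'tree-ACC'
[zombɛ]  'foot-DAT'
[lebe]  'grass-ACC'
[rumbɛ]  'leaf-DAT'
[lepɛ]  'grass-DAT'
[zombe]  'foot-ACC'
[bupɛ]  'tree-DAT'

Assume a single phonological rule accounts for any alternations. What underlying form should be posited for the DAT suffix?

/-pɛ/

The DAT morpheme has two allomorphs, [-bɛ] and [-pɛ].
By contrast the ACC suffix keeps its initial [b] throughout — that segment must be underlying.
So the underlying form is /-pɛ/, and voiceless stops become voiced after a nasal.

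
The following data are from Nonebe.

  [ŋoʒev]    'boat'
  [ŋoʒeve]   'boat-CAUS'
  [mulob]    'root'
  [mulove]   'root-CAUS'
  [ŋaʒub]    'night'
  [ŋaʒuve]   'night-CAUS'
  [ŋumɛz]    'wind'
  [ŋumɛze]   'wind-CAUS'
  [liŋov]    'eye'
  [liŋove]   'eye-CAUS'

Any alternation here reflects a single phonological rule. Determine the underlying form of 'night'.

'night' shows [b] ~ [v] at the end of the stem ([ŋaʒub] vs [ŋaʒuve]).
The stem 'eye' ([liŋov], [liŋove]) shows [v] unchanged in both environments, so [v] cannot be basic with [b] derived in isolation.
So /b/ is underlying, and a rule of intervocalic spirantization — voiced stops become fricatives between vowels — gives [v].
The underlying form of 'night' is therefore /ŋaʒub/.

/ŋaʒub/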